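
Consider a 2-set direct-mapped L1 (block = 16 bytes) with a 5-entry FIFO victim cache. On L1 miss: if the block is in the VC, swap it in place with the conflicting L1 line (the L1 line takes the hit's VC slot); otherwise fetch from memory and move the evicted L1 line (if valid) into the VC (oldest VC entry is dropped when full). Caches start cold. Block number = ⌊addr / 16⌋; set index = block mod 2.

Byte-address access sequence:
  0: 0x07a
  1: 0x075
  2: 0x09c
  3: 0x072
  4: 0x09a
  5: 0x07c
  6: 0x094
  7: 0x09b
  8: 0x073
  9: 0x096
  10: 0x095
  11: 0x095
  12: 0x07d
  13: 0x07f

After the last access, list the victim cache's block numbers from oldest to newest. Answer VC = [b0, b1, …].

VC = [9]

0: 0x7a (blk 7, set 1) → MISS  vc=[]
1: 0x75 (blk 7, set 1) → L1-HIT  vc=[]
2: 0x9c (blk 9, set 1) → MISS  vc=[7]
3: 0x72 (blk 7, set 1) → VC-HIT  vc=[9]
4: 0x9a (blk 9, set 1) → VC-HIT  vc=[7]
5: 0x7c (blk 7, set 1) → VC-HIT  vc=[9]
6: 0x94 (blk 9, set 1) → VC-HIT  vc=[7]
7: 0x9b (blk 9, set 1) → L1-HIT  vc=[7]
8: 0x73 (blk 7, set 1) → VC-HIT  vc=[9]
9: 0x96 (blk 9, set 1) → VC-HIT  vc=[7]
10: 0x95 (blk 9, set 1) → L1-HIT  vc=[7]
11: 0x95 (blk 9, set 1) → L1-HIT  vc=[7]
12: 0x7d (blk 7, set 1) → VC-HIT  vc=[9]
13: 0x7f (blk 7, set 1) → L1-HIT  vc=[9]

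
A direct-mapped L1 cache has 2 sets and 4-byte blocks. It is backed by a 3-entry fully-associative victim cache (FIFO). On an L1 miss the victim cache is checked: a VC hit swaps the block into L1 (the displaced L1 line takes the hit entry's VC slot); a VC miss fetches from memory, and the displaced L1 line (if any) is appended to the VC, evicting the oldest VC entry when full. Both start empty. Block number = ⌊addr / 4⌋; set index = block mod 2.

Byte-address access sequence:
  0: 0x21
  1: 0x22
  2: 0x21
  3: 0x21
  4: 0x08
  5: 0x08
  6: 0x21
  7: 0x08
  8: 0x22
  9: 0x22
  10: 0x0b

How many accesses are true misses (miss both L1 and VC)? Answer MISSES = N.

#0 0x21→b8/s0 MISS; vc=[]
#1 0x22→b8/s0 L1-HIT; vc=[]
#2 0x21→b8/s0 L1-HIT; vc=[]
#3 0x21→b8/s0 L1-HIT; vc=[]
#4 0x8→b2/s0 MISS; vc=[8]
#5 0x8→b2/s0 L1-HIT; vc=[8]
#6 0x21→b8/s0 VC-HIT; vc=[2]
#7 0x8→b2/s0 VC-HIT; vc=[8]
#8 0x22→b8/s0 VC-HIT; vc=[2]
#9 0x22→b8/s0 L1-HIT; vc=[2]
#10 0xb→b2/s0 VC-HIT; vc=[8]

MISSES = 2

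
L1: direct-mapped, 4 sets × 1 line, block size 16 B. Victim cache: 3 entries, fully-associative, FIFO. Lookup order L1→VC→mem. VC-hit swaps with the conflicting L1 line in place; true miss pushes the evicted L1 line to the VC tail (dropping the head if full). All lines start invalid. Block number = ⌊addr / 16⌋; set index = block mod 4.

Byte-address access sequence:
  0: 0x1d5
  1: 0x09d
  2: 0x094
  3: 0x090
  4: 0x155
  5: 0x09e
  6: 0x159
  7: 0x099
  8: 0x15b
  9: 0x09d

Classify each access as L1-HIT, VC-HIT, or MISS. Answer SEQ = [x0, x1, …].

SEQ = [MISS, MISS, L1-HIT, L1-HIT, MISS, VC-HIT, VC-HIT, VC-HIT, VC-HIT, VC-HIT]

  [0] addr=0x1d5 blk=29 s=1: MISS | VC []
  [1] addr=0x9d blk=9 s=1: MISS | VC [29]
  [2] addr=0x94 blk=9 s=1: L1-HIT | VC [29]
  [3] addr=0x90 blk=9 s=1: L1-HIT | VC [29]
  [4] addr=0x155 blk=21 s=1: MISS | VC [29, 9]
  [5] addr=0x9e blk=9 s=1: VC-HIT | VC [29, 21]
  [6] addr=0x159 blk=21 s=1: VC-HIT | VC [29, 9]
  [7] addr=0x99 blk=9 s=1: VC-HIT | VC [29, 21]
  [8] addr=0x15b blk=21 s=1: VC-HIT | VC [29, 9]
  [9] addr=0x9d blk=9 s=1: VC-HIT | VC [29, 21]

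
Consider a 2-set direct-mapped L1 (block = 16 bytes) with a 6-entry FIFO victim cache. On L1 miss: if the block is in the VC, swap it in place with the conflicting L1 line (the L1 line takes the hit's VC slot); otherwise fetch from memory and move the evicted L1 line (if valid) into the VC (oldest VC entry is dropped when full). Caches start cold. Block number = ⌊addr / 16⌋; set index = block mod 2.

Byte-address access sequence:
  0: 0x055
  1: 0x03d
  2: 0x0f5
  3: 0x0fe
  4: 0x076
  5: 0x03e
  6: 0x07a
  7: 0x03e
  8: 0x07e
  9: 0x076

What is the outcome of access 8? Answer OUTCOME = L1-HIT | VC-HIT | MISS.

OUTCOME = VC-HIT

  [0] addr=0x55 blk=5 s=1: MISS | VC []
  [1] addr=0x3d blk=3 s=1: MISS | VC [5]
  [2] addr=0xf5 blk=15 s=1: MISS | VC [5, 3]
  [3] addr=0xfe blk=15 s=1: L1-HIT | VC [5, 3]
  [4] addr=0x76 blk=7 s=1: MISS | VC [5, 3, 15]
  [5] addr=0x3e blk=3 s=1: VC-HIT | VC [5, 7, 15]
  [6] addr=0x7a blk=7 s=1: VC-HIT | VC [5, 3, 15]
  [7] addr=0x3e blk=3 s=1: VC-HIT | VC [5, 7, 15]
  [8] addr=0x7e blk=7 s=1: VC-HIT | VC [5, 3, 15]
  [9] addr=0x76 blk=7 s=1: L1-HIT | VC [5, 3, 15]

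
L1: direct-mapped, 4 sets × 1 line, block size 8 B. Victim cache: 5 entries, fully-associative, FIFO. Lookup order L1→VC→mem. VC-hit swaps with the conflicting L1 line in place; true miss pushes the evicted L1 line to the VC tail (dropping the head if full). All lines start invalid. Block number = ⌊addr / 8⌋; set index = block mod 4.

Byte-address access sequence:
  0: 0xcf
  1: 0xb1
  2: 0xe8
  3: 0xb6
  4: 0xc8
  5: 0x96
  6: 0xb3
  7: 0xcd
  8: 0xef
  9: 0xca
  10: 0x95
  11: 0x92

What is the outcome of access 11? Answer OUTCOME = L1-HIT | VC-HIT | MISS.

OUTCOME = L1-HIT

0: 0xcf (blk 25, set 1) → MISS  vc=[]
1: 0xb1 (blk 22, set 2) → MISS  vc=[]
2: 0xe8 (blk 29, set 1) → MISS  vc=[25]
3: 0xb6 (blk 22, set 2) → L1-HIT  vc=[25]
4: 0xc8 (blk 25, set 1) → VC-HIT  vc=[29]
5: 0x96 (blk 18, set 2) → MISS  vc=[29, 22]
6: 0xb3 (blk 22, set 2) → VC-HIT  vc=[29, 18]
7: 0xcd (blk 25, set 1) → L1-HIT  vc=[29, 18]
8: 0xef (blk 29, set 1) → VC-HIT  vc=[25, 18]
9: 0xca (blk 25, set 1) → VC-HIT  vc=[29, 18]
10: 0x95 (blk 18, set 2) → VC-HIT  vc=[29, 22]
11: 0x92 (blk 18, set 2) → L1-HIT  vc=[29, 22]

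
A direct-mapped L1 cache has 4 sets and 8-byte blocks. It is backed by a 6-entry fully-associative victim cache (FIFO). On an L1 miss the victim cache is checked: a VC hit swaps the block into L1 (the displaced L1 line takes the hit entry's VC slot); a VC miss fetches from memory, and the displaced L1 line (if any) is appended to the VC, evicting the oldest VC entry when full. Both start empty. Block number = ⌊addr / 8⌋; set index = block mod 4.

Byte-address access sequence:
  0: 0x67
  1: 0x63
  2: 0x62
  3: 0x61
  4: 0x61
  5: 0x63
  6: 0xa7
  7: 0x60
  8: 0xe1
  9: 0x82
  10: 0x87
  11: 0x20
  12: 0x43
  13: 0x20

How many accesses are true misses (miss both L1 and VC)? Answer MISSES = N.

#0 0x67→b12/s0 MISS; vc=[]
#1 0x63→b12/s0 L1-HIT; vc=[]
#2 0x62→b12/s0 L1-HIT; vc=[]
#3 0x61→b12/s0 L1-HIT; vc=[]
#4 0x61→b12/s0 L1-HIT; vc=[]
#5 0x63→b12/s0 L1-HIT; vc=[]
#6 0xa7→b20/s0 MISS; vc=[12]
#7 0x60→b12/s0 VC-HIT; vc=[20]
#8 0xe1→b28/s0 MISS; vc=[20,12]
#9 0x82→b16/s0 MISS; vc=[20,12,28]
#10 0x87→b16/s0 L1-HIT; vc=[20,12,28]
#11 0x20→b4/s0 MISS; vc=[20,12,28,16]
#12 0x43→b8/s0 MISS; vc=[20,12,28,16,4]
#13 0x20→b4/s0 VC-HIT; vc=[20,12,28,16,8]

MISSES = 6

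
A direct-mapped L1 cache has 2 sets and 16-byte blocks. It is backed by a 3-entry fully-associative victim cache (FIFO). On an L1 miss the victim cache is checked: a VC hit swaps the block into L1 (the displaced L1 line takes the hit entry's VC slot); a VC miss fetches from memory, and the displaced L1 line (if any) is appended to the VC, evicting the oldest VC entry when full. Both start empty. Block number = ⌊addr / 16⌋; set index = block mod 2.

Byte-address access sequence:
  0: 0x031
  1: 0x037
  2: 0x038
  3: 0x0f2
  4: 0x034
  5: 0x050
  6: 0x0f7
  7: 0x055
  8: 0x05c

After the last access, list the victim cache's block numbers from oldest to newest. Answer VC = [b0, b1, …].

VC = [15, 3]

  [0] addr=0x31 blk=3 s=1: MISS | VC []
  [1] addr=0x37 blk=3 s=1: L1-HIT | VC []
  [2] addr=0x38 blk=3 s=1: L1-HIT | VC []
  [3] addr=0xf2 blk=15 s=1: MISS | VC [3]
  [4] addr=0x34 blk=3 s=1: VC-HIT | VC [15]
  [5] addr=0x50 blk=5 s=1: MISS | VC [15, 3]
  [6] addr=0xf7 blk=15 s=1: VC-HIT | VC [5, 3]
  [7] addr=0x55 blk=5 s=1: VC-HIT | VC [15, 3]
  [8] addr=0x5c blk=5 s=1: L1-HIT | VC [15, 3]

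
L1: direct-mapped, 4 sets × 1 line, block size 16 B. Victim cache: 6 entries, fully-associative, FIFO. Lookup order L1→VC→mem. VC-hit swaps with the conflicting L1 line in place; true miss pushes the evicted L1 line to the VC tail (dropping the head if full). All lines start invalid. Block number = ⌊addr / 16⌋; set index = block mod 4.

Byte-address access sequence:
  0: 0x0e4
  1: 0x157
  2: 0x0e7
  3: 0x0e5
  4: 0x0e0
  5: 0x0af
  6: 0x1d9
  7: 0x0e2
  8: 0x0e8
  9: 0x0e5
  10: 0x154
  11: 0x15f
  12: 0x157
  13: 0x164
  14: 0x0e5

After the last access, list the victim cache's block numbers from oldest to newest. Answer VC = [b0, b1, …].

VC = [10, 29, 22]

0: 0xe4 (blk 14, set 2) → MISS  vc=[]
1: 0x157 (blk 21, set 1) → MISS  vc=[]
2: 0xe7 (blk 14, set 2) → L1-HIT  vc=[]
3: 0xe5 (blk 14, set 2) → L1-HIT  vc=[]
4: 0xe0 (blk 14, set 2) → L1-HIT  vc=[]
5: 0xaf (blk 10, set 2) → MISS  vc=[14]
6: 0x1d9 (blk 29, set 1) → MISS  vc=[14, 21]
7: 0xe2 (blk 14, set 2) → VC-HIT  vc=[10, 21]
8: 0xe8 (blk 14, set 2) → L1-HIT  vc=[10, 21]
9: 0xe5 (blk 14, set 2) → L1-HIT  vc=[10, 21]
10: 0x154 (blk 21, set 1) → VC-HIT  vc=[10, 29]
11: 0x15f (blk 21, set 1) → L1-HIT  vc=[10, 29]
12: 0x157 (blk 21, set 1) → L1-HIT  vc=[10, 29]
13: 0x164 (blk 22, set 2) → MISS  vc=[10, 29, 14]
14: 0xe5 (blk 14, set 2) → VC-HIT  vc=[10, 29, 22]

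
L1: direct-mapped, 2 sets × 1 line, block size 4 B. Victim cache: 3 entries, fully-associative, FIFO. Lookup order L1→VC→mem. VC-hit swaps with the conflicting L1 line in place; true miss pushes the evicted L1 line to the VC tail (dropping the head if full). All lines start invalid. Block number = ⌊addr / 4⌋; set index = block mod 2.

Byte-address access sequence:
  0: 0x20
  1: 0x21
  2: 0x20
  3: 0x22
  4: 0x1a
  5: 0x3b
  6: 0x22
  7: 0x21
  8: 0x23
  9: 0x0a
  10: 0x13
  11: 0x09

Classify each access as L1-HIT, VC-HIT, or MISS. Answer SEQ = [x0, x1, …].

SEQ = [MISS, L1-HIT, L1-HIT, L1-HIT, MISS, MISS, VC-HIT, L1-HIT, L1-HIT, MISS, MISS, VC-HIT]

0: 0x20 (blk 8, set 0) → MISS  vc=[]
1: 0x21 (blk 8, set 0) → L1-HIT  vc=[]
2: 0x20 (blk 8, set 0) → L1-HIT  vc=[]
3: 0x22 (blk 8, set 0) → L1-HIT  vc=[]
4: 0x1a (blk 6, set 0) → MISS  vc=[8]
5: 0x3b (blk 14, set 0) → MISS  vc=[8, 6]
6: 0x22 (blk 8, set 0) → VC-HIT  vc=[14, 6]
7: 0x21 (blk 8, set 0) → L1-HIT  vc=[14, 6]
8: 0x23 (blk 8, set 0) → L1-HIT  vc=[14, 6]
9: 0xa (blk 2, set 0) → MISS  vc=[14, 6, 8]
10: 0x13 (blk 4, set 0) → MISS  vc=[6, 8, 2]
11: 0x9 (blk 2, set 0) → VC-HIT  vc=[6, 8, 4]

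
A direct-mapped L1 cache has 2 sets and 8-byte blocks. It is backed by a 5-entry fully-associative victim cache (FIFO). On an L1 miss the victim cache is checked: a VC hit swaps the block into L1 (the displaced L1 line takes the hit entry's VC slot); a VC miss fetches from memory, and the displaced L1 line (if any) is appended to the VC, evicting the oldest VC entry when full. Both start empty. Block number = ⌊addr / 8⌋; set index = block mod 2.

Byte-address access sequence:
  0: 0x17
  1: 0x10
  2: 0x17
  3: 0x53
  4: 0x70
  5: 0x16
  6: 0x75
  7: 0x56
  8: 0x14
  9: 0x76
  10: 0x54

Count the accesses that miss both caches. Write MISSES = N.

MISSES = 3

#0 0x17→b2/s0 MISS; vc=[]
#1 0x10→b2/s0 L1-HIT; vc=[]
#2 0x17→b2/s0 L1-HIT; vc=[]
#3 0x53→b10/s0 MISS; vc=[2]
#4 0x70→b14/s0 MISS; vc=[2,10]
#5 0x16→b2/s0 VC-HIT; vc=[14,10]
#6 0x75→b14/s0 VC-HIT; vc=[2,10]
#7 0x56→b10/s0 VC-HIT; vc=[2,14]
#8 0x14→b2/s0 VC-HIT; vc=[10,14]
#9 0x76→b14/s0 VC-HIT; vc=[10,2]
#10 0x54→b10/s0 VC-HIT; vc=[14,2]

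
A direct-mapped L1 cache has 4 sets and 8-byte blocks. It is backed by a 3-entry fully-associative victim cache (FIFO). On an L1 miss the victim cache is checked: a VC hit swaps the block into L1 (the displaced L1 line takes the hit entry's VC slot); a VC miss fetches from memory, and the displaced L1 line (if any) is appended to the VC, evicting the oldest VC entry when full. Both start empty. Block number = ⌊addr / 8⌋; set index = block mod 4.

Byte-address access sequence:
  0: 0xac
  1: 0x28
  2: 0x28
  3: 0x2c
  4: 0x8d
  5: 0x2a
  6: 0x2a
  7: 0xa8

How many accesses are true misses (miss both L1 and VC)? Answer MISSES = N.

#0 0xac→b21/s1 MISS; vc=[]
#1 0x28→b5/s1 MISS; vc=[21]
#2 0x28→b5/s1 L1-HIT; vc=[21]
#3 0x2c→b5/s1 L1-HIT; vc=[21]
#4 0x8d→b17/s1 MISS; vc=[21,5]
#5 0x2a→b5/s1 VC-HIT; vc=[21,17]
#6 0x2a→b5/s1 L1-HIT; vc=[21,17]
#7 0xa8→b21/s1 VC-HIT; vc=[5,17]

MISSES = 3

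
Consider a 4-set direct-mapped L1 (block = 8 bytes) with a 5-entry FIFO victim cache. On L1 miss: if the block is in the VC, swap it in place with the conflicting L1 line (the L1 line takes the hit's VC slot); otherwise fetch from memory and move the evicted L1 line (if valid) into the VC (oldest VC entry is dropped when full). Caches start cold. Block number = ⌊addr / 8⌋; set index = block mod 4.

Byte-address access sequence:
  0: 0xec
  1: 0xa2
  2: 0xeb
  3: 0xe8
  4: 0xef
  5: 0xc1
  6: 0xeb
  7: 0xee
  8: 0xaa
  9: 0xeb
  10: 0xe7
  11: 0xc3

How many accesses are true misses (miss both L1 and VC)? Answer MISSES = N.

MISSES = 5

  [0] addr=0xec blk=29 s=1: MISS | VC []
  [1] addr=0xa2 blk=20 s=0: MISS | VC []
  [2] addr=0xeb blk=29 s=1: L1-HIT | VC []
  [3] addr=0xe8 blk=29 s=1: L1-HIT | VC []
  [4] addr=0xef blk=29 s=1: L1-HIT | VC []
  [5] addr=0xc1 blk=24 s=0: MISS | VC [20]
  [6] addr=0xeb blk=29 s=1: L1-HIT | VC [20]
  [7] addr=0xee blk=29 s=1: L1-HIT | VC [20]
  [8] addr=0xaa blk=21 s=1: MISS | VC [20, 29]
  [9] addr=0xeb blk=29 s=1: VC-HIT | VC [20, 21]
  [10] addr=0xe7 blk=28 s=0: MISS | VC [20, 21, 24]
  [11] addr=0xc3 blk=24 s=0: VC-HIT | VC [20, 21, 28]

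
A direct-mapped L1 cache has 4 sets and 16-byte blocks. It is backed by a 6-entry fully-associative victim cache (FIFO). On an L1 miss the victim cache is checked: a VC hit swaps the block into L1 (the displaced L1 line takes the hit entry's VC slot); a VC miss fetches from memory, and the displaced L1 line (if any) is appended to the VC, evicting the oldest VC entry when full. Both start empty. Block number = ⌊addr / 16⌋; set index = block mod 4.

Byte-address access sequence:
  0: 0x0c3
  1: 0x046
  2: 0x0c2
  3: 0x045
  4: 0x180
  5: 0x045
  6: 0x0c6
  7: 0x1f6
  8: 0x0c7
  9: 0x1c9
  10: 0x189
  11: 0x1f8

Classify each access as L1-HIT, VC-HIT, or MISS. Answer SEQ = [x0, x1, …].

SEQ = [MISS, MISS, VC-HIT, VC-HIT, MISS, VC-HIT, VC-HIT, MISS, L1-HIT, MISS, VC-HIT, L1-HIT]

  [0] addr=0xc3 blk=12 s=0: MISS | VC []
  [1] addr=0x46 blk=4 s=0: MISS | VC [12]
  [2] addr=0xc2 blk=12 s=0: VC-HIT | VC [4]
  [3] addr=0x45 blk=4 s=0: VC-HIT | VC [12]
  [4] addr=0x180 blk=24 s=0: MISS | VC [12, 4]
  [5] addr=0x45 blk=4 s=0: VC-HIT | VC [12, 24]
  [6] addr=0xc6 blk=12 s=0: VC-HIT | VC [4, 24]
  [7] addr=0x1f6 blk=31 s=3: MISS | VC [4, 24]
  [8] addr=0xc7 blk=12 s=0: L1-HIT | VC [4, 24]
  [9] addr=0x1c9 blk=28 s=0: MISS | VC [4, 24, 12]
  [10] addr=0x189 blk=24 s=0: VC-HIT | VC [4, 28, 12]
  [11] addr=0x1f8 blk=31 s=3: L1-HIT | VC [4, 28, 12]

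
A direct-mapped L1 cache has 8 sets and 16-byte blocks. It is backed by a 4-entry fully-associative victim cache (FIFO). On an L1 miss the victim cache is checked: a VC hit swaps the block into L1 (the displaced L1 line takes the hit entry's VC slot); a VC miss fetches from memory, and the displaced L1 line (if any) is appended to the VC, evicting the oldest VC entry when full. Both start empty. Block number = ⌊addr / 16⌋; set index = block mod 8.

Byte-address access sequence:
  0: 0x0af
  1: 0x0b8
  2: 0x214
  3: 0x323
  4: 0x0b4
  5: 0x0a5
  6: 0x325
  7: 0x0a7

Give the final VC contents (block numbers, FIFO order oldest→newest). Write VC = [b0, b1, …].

VC = [50]

#0 0xaf→b10/s2 MISS; vc=[]
#1 0xb8→b11/s3 MISS; vc=[]
#2 0x214→b33/s1 MISS; vc=[]
#3 0x323→b50/s2 MISS; vc=[10]
#4 0xb4→b11/s3 L1-HIT; vc=[10]
#5 0xa5→b10/s2 VC-HIT; vc=[50]
#6 0x325→b50/s2 VC-HIT; vc=[10]
#7 0xa7→b10/s2 VC-HIT; vc=[50]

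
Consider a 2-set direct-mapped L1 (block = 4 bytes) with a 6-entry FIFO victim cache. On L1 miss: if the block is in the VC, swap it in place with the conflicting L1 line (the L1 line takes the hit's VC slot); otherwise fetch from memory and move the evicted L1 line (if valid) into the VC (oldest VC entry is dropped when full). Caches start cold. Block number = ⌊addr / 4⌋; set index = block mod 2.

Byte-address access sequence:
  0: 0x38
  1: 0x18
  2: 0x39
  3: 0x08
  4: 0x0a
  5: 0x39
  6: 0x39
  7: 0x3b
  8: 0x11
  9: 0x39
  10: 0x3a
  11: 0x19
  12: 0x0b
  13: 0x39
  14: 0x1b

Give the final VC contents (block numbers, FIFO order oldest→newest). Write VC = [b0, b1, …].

#0 0x38→b14/s0 MISS; vc=[]
#1 0x18→b6/s0 MISS; vc=[14]
#2 0x39→b14/s0 VC-HIT; vc=[6]
#3 0x8→b2/s0 MISS; vc=[6,14]
#4 0xa→b2/s0 L1-HIT; vc=[6,14]
#5 0x39→b14/s0 VC-HIT; vc=[6,2]
#6 0x39→b14/s0 L1-HIT; vc=[6,2]
#7 0x3b→b14/s0 L1-HIT; vc=[6,2]
#8 0x11→b4/s0 MISS; vc=[6,2,14]
#9 0x39→b14/s0 VC-HIT; vc=[6,2,4]
#10 0x3a→b14/s0 L1-HIT; vc=[6,2,4]
#11 0x19→b6/s0 VC-HIT; vc=[14,2,4]
#12 0xb→b2/s0 VC-HIT; vc=[14,6,4]
#13 0x39→b14/s0 VC-HIT; vc=[2,6,4]
#14 0x1b→b6/s0 VC-HIT; vc=[2,14,4]

VC = [2, 14, 4]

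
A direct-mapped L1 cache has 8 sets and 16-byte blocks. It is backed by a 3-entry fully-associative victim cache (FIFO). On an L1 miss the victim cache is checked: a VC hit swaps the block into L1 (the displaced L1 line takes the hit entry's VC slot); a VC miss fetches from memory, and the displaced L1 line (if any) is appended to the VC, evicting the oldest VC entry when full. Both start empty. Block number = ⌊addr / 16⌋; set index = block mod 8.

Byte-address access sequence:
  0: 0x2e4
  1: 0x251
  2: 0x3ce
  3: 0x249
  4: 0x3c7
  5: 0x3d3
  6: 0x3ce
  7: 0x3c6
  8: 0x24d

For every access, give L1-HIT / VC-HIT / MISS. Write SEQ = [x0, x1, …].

#0 0x2e4→b46/s6 MISS; vc=[]
#1 0x251→b37/s5 MISS; vc=[]
#2 0x3ce→b60/s4 MISS; vc=[]
#3 0x249→b36/s4 MISS; vc=[60]
#4 0x3c7→b60/s4 VC-HIT; vc=[36]
#5 0x3d3→b61/s5 MISS; vc=[36,37]
#6 0x3ce→b60/s4 L1-HIT; vc=[36,37]
#7 0x3c6→b60/s4 L1-HIT; vc=[36,37]
#8 0x24d→b36/s4 VC-HIT; vc=[60,37]

SEQ = [MISS, MISS, MISS, MISS, VC-HIT, MISS, L1-HIT, L1-HIT, VC-HIT]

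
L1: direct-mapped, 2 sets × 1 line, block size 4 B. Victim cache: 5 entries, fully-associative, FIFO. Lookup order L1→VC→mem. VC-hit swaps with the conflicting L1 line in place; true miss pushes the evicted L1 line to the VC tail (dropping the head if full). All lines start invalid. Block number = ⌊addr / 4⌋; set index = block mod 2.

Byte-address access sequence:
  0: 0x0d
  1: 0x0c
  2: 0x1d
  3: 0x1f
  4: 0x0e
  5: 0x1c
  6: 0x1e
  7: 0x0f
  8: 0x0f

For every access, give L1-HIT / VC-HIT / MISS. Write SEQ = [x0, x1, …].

  [0] addr=0xd blk=3 s=1: MISS | VC []
  [1] addr=0xc blk=3 s=1: L1-HIT | VC []
  [2] addr=0x1d blk=7 s=1: MISS | VC [3]
  [3] addr=0x1f blk=7 s=1: L1-HIT | VC [3]
  [4] addr=0xe blk=3 s=1: VC-HIT | VC [7]
  [5] addr=0x1c blk=7 s=1: VC-HIT | VC [3]
  [6] addr=0x1e blk=7 s=1: L1-HIT | VC [3]
  [7] addr=0xf blk=3 s=1: VC-HIT | VC [7]
  [8] addr=0xf blk=3 s=1: L1-HIT | VC [7]

SEQ = [MISS, L1-HIT, MISS, L1-HIT, VC-HIT, VC-HIT, L1-HIT, VC-HIT, L1-HIT]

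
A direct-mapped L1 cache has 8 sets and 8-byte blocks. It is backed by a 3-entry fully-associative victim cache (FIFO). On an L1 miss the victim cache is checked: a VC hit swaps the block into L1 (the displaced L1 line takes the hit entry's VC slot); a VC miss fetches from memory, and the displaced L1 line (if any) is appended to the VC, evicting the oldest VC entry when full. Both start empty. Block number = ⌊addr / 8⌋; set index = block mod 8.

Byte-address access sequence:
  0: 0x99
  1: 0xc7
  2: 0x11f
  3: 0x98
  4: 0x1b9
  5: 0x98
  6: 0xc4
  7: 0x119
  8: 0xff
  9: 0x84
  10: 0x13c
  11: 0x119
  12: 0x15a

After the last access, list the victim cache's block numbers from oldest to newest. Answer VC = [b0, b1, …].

VC = [24, 31, 35]

#0 0x99→b19/s3 MISS; vc=[]
#1 0xc7→b24/s0 MISS; vc=[]
#2 0x11f→b35/s3 MISS; vc=[19]
#3 0x98→b19/s3 VC-HIT; vc=[35]
#4 0x1b9→b55/s7 MISS; vc=[35]
#5 0x98→b19/s3 L1-HIT; vc=[35]
#6 0xc4→b24/s0 L1-HIT; vc=[35]
#7 0x119→b35/s3 VC-HIT; vc=[19]
#8 0xff→b31/s7 MISS; vc=[19,55]
#9 0x84→b16/s0 MISS; vc=[19,55,24]
#10 0x13c→b39/s7 MISS; vc=[55,24,31]
#11 0x119→b35/s3 L1-HIT; vc=[55,24,31]
#12 0x15a→b43/s3 MISS; vc=[24,31,35]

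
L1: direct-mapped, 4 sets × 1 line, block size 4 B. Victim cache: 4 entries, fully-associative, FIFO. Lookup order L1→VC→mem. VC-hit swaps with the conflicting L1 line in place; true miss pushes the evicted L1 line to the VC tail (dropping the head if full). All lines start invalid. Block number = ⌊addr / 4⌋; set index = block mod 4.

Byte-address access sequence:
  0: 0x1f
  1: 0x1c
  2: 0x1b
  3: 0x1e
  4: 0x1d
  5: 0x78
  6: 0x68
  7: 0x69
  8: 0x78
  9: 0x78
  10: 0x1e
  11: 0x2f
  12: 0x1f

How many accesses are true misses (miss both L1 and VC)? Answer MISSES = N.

  [0] addr=0x1f blk=7 s=3: MISS | VC []
  [1] addr=0x1c blk=7 s=3: L1-HIT | VC []
  [2] addr=0x1b blk=6 s=2: MISS | VC []
  [3] addr=0x1e blk=7 s=3: L1-HIT | VC []
  [4] addr=0x1d blk=7 s=3: L1-HIT | VC []
  [5] addr=0x78 blk=30 s=2: MISS | VC [6]
  [6] addr=0x68 blk=26 s=2: MISS | VC [6, 30]
  [7] addr=0x69 blk=26 s=2: L1-HIT | VC [6, 30]
  [8] addr=0x78 blk=30 s=2: VC-HIT | VC [6, 26]
  [9] addr=0x78 blk=30 s=2: L1-HIT | VC [6, 26]
  [10] addr=0x1e blk=7 s=3: L1-HIT | VC [6, 26]
  [11] addr=0x2f blk=11 s=3: MISS | VC [6, 26, 7]
  [12] addr=0x1f blk=7 s=3: VC-HIT | VC [6, 26, 11]

MISSES = 5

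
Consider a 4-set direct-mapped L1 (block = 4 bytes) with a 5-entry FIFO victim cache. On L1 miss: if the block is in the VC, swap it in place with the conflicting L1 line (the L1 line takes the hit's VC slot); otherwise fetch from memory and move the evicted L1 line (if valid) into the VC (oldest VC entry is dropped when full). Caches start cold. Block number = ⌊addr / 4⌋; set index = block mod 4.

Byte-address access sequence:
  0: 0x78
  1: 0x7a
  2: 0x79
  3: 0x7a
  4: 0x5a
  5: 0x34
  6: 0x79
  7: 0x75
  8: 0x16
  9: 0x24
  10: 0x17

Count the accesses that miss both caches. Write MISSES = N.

MISSES = 6

  [0] addr=0x78 blk=30 s=2: MISS | VC []
  [1] addr=0x7a blk=30 s=2: L1-HIT | VC []
  [2] addr=0x79 blk=30 s=2: L1-HIT | VC []
  [3] addr=0x7a blk=30 s=2: L1-HIT | VC []
  [4] addr=0x5a blk=22 s=2: MISS | VC [30]
  [5] addr=0x34 blk=13 s=1: MISS | VC [30]
  [6] addr=0x79 blk=30 s=2: VC-HIT | VC [22]
  [7] addr=0x75 blk=29 s=1: MISS | VC [22, 13]
  [8] addr=0x16 blk=5 s=1: MISS | VC [22, 13, 29]
  [9] addr=0x24 blk=9 s=1: MISS | VC [22, 13, 29, 5]
  [10] addr=0x17 blk=5 s=1: VC-HIT | VC [22, 13, 29, 9]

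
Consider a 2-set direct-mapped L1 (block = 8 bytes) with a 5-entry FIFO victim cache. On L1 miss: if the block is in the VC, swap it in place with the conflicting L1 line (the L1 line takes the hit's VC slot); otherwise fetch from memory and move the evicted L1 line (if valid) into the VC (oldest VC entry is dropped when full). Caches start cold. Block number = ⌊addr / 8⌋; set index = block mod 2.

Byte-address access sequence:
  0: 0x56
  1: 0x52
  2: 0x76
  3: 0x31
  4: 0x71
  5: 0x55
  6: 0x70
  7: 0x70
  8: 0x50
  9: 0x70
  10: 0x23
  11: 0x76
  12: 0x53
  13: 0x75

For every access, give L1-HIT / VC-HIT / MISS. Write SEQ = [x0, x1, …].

#0 0x56→b10/s0 MISS; vc=[]
#1 0x52→b10/s0 L1-HIT; vc=[]
#2 0x76→b14/s0 MISS; vc=[10]
#3 0x31→b6/s0 MISS; vc=[10,14]
#4 0x71→b14/s0 VC-HIT; vc=[10,6]
#5 0x55→b10/s0 VC-HIT; vc=[14,6]
#6 0x70→b14/s0 VC-HIT; vc=[10,6]
#7 0x70→b14/s0 L1-HIT; vc=[10,6]
#8 0x50→b10/s0 VC-HIT; vc=[14,6]
#9 0x70→b14/s0 VC-HIT; vc=[10,6]
#10 0x23→b4/s0 MISS; vc=[10,6,14]
#11 0x76→b14/s0 VC-HIT; vc=[10,6,4]
#12 0x53→b10/s0 VC-HIT; vc=[14,6,4]
#13 0x75→b14/s0 VC-HIT; vc=[10,6,4]

SEQ = [MISS, L1-HIT, MISS, MISS, VC-HIT, VC-HIT, VC-HIT, L1-HIT, VC-HIT, VC-HIT, MISS, VC-HIT, VC-HIT, VC-HIT]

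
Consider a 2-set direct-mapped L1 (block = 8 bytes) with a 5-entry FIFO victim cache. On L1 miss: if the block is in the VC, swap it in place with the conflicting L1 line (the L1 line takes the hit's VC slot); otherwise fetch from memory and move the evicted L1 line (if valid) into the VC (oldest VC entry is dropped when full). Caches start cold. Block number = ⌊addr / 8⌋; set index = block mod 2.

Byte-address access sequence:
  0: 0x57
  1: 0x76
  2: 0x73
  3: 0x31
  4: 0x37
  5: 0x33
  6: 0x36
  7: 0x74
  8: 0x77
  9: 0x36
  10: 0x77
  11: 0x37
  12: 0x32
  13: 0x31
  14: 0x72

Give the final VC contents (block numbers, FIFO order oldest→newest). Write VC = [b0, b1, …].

VC = [10, 6]

#0 0x57→b10/s0 MISS; vc=[]
#1 0x76→b14/s0 MISS; vc=[10]
#2 0x73→b14/s0 L1-HIT; vc=[10]
#3 0x31→b6/s0 MISS; vc=[10,14]
#4 0x37→b6/s0 L1-HIT; vc=[10,14]
#5 0x33→b6/s0 L1-HIT; vc=[10,14]
#6 0x36→b6/s0 L1-HIT; vc=[10,14]
#7 0x74→b14/s0 VC-HIT; vc=[10,6]
#8 0x77→b14/s0 L1-HIT; vc=[10,6]
#9 0x36→b6/s0 VC-HIT; vc=[10,14]
#10 0x77→b14/s0 VC-HIT; vc=[10,6]
#11 0x37→b6/s0 VC-HIT; vc=[10,14]
#12 0x32→b6/s0 L1-HIT; vc=[10,14]
#13 0x31→b6/s0 L1-HIT; vc=[10,14]
#14 0x72→b14/s0 VC-HIT; vc=[10,6]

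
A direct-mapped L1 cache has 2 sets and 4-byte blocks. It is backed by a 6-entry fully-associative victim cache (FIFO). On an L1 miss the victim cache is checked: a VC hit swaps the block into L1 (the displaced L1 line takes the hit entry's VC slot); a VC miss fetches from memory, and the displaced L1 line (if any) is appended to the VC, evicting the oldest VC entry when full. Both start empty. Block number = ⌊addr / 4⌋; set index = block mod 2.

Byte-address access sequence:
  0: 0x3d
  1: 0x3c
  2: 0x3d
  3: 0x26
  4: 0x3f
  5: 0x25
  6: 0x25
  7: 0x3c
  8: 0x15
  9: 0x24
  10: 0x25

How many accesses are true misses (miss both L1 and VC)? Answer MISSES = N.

MISSES = 3

0: 0x3d (blk 15, set 1) → MISS  vc=[]
1: 0x3c (blk 15, set 1) → L1-HIT  vc=[]
2: 0x3d (blk 15, set 1) → L1-HIT  vc=[]
3: 0x26 (blk 9, set 1) → MISS  vc=[15]
4: 0x3f (blk 15, set 1) → VC-HIT  vc=[9]
5: 0x25 (blk 9, set 1) → VC-HIT  vc=[15]
6: 0x25 (blk 9, set 1) → L1-HIT  vc=[15]
7: 0x3c (blk 15, set 1) → VC-HIT  vc=[9]
8: 0x15 (blk 5, set 1) → MISS  vc=[9, 15]
9: 0x24 (blk 9, set 1) → VC-HIT  vc=[5, 15]
10: 0x25 (blk 9, set 1) → L1-HIT  vc=[5, 15]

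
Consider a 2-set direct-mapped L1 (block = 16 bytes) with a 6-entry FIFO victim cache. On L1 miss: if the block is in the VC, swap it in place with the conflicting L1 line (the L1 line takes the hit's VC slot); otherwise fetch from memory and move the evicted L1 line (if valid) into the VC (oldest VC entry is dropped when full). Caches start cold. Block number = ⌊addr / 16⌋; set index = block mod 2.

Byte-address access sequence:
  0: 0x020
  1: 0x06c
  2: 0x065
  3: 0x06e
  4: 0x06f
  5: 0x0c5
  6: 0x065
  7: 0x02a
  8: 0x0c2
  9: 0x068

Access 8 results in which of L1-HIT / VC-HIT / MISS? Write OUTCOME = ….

OUTCOME = VC-HIT

0: 0x20 (blk 2, set 0) → MISS  vc=[]
1: 0x6c (blk 6, set 0) → MISS  vc=[2]
2: 0x65 (blk 6, set 0) → L1-HIT  vc=[2]
3: 0x6e (blk 6, set 0) → L1-HIT  vc=[2]
4: 0x6f (blk 6, set 0) → L1-HIT  vc=[2]
5: 0xc5 (blk 12, set 0) → MISS  vc=[2, 6]
6: 0x65 (blk 6, set 0) → VC-HIT  vc=[2, 12]
7: 0x2a (blk 2, set 0) → VC-HIT  vc=[6, 12]
8: 0xc2 (blk 12, set 0) → VC-HIT  vc=[6, 2]
9: 0x68 (blk 6, set 0) → VC-HIT  vc=[12, 2]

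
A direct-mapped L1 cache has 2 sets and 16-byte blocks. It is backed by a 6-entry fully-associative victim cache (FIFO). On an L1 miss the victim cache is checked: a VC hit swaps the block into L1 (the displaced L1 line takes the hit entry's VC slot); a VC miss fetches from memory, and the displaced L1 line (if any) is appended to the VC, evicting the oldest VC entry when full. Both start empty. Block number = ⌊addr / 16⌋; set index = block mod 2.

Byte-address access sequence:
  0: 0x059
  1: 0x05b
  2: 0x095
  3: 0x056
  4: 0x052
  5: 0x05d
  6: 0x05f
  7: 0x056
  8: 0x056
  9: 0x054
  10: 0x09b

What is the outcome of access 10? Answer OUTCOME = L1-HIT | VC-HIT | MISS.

OUTCOME = VC-HIT

  [0] addr=0x59 blk=5 s=1: MISS | VC []
  [1] addr=0x5b blk=5 s=1: L1-HIT | VC []
  [2] addr=0x95 blk=9 s=1: MISS | VC [5]
  [3] addr=0x56 blk=5 s=1: VC-HIT | VC [9]
  [4] addr=0x52 blk=5 s=1: L1-HIT | VC [9]
  [5] addr=0x5d blk=5 s=1: L1-HIT | VC [9]
  [6] addr=0x5f blk=5 s=1: L1-HIT | VC [9]
  [7] addr=0x56 blk=5 s=1: L1-HIT | VC [9]
  [8] addr=0x56 blk=5 s=1: L1-HIT | VC [9]
  [9] addr=0x54 blk=5 s=1: L1-HIT | VC [9]
  [10] addr=0x9b blk=9 s=1: VC-HIT | VC [5]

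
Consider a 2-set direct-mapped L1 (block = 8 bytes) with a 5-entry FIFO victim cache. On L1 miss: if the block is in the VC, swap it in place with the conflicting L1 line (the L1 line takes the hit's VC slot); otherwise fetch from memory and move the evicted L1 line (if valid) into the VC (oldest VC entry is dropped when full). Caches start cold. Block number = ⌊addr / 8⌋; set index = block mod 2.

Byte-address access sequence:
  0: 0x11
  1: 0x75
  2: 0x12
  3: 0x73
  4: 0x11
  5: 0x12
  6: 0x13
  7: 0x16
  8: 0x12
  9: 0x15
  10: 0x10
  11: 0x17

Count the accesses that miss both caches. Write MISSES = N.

MISSES = 2

#0 0x11→b2/s0 MISS; vc=[]
#1 0x75→b14/s0 MISS; vc=[2]
#2 0x12→b2/s0 VC-HIT; vc=[14]
#3 0x73→b14/s0 VC-HIT; vc=[2]
#4 0x11→b2/s0 VC-HIT; vc=[14]
#5 0x12→b2/s0 L1-HIT; vc=[14]
#6 0x13→b2/s0 L1-HIT; vc=[14]
#7 0x16→b2/s0 L1-HIT; vc=[14]
#8 0x12→b2/s0 L1-HIT; vc=[14]
#9 0x15→b2/s0 L1-HIT; vc=[14]
#10 0x10→b2/s0 L1-HIT; vc=[14]
#11 0x17→b2/s0 L1-HIT; vc=[14]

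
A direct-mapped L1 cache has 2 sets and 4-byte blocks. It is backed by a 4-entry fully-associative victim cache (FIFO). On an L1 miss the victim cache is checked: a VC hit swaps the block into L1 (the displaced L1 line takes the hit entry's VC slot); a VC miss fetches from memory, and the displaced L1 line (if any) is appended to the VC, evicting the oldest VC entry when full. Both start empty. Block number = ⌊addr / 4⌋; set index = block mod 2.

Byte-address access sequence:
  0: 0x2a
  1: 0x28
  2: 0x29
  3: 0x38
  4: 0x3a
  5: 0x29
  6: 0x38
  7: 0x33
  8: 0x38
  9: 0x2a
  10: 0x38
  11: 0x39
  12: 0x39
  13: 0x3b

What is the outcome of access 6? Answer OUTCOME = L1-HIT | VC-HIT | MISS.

OUTCOME = VC-HIT

  [0] addr=0x2a blk=10 s=0: MISS | VC []
  [1] addr=0x28 blk=10 s=0: L1-HIT | VC []
  [2] addr=0x29 blk=10 s=0: L1-HIT | VC []
  [3] addr=0x38 blk=14 s=0: MISS | VC [10]
  [4] addr=0x3a blk=14 s=0: L1-HIT | VC [10]
  [5] addr=0x29 blk=10 s=0: VC-HIT | VC [14]
  [6] addr=0x38 blk=14 s=0: VC-HIT | VC [10]
  [7] addr=0x33 blk=12 s=0: MISS | VC [10, 14]
  [8] addr=0x38 blk=14 s=0: VC-HIT | VC [10, 12]
  [9] addr=0x2a blk=10 s=0: VC-HIT | VC [14, 12]
  [10] addr=0x38 blk=14 s=0: VC-HIT | VC [10, 12]
  [11] addr=0x39 blk=14 s=0: L1-HIT | VC [10, 12]
  [12] addr=0x39 blk=14 s=0: L1-HIT | VC [10, 12]
  [13] addr=0x3b blk=14 s=0: L1-HIT | VC [10, 12]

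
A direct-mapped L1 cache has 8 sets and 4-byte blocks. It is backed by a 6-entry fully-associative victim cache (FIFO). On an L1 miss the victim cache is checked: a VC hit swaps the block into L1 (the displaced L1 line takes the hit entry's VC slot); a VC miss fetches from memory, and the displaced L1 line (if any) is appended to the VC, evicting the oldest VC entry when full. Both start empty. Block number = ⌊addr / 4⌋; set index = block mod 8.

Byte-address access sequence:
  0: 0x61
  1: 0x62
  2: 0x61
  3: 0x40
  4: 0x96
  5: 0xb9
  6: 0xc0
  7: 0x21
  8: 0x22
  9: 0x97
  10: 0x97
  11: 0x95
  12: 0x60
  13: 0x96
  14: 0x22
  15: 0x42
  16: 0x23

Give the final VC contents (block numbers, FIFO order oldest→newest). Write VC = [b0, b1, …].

0: 0x61 (blk 24, set 0) → MISS  vc=[]
1: 0x62 (blk 24, set 0) → L1-HIT  vc=[]
2: 0x61 (blk 24, set 0) → L1-HIT  vc=[]
3: 0x40 (blk 16, set 0) → MISS  vc=[24]
4: 0x96 (blk 37, set 5) → MISS  vc=[24]
5: 0xb9 (blk 46, set 6) → MISS  vc=[24]
6: 0xc0 (blk 48, set 0) → MISS  vc=[24, 16]
7: 0x21 (blk 8, set 0) → MISS  vc=[24, 16, 48]
8: 0x22 (blk 8, set 0) → L1-HIT  vc=[24, 16, 48]
9: 0x97 (blk 37, set 5) → L1-HIT  vc=[24, 16, 48]
10: 0x97 (blk 37, set 5) → L1-HIT  vc=[24, 16, 48]
11: 0x95 (blk 37, set 5) → L1-HIT  vc=[24, 16, 48]
12: 0x60 (blk 24, set 0) → VC-HIT  vc=[8, 16, 48]
13: 0x96 (blk 37, set 5) → L1-HIT  vc=[8, 16, 48]
14: 0x22 (blk 8, set 0) → VC-HIT  vc=[24, 16, 48]
15: 0x42 (blk 16, set 0) → VC-HIT  vc=[24, 8, 48]
16: 0x23 (blk 8, set 0) → VC-HIT  vc=[24, 16, 48]

VC = [24, 16, 48]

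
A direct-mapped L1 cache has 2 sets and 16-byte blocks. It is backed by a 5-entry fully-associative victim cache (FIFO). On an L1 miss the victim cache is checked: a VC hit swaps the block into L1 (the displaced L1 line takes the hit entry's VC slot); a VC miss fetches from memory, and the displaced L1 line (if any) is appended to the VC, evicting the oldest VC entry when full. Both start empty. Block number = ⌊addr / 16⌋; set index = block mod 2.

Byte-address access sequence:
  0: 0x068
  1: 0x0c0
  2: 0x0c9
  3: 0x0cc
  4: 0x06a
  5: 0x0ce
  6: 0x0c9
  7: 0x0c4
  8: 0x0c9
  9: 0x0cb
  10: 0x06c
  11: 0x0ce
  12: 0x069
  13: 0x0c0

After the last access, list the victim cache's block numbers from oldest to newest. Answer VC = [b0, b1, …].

0: 0x68 (blk 6, set 0) → MISS  vc=[]
1: 0xc0 (blk 12, set 0) → MISS  vc=[6]
2: 0xc9 (blk 12, set 0) → L1-HIT  vc=[6]
3: 0xcc (blk 12, set 0) → L1-HIT  vc=[6]
4: 0x6a (blk 6, set 0) → VC-HIT  vc=[12]
5: 0xce (blk 12, set 0) → VC-HIT  vc=[6]
6: 0xc9 (blk 12, set 0) → L1-HIT  vc=[6]
7: 0xc4 (blk 12, set 0) → L1-HIT  vc=[6]
8: 0xc9 (blk 12, set 0) → L1-HIT  vc=[6]
9: 0xcb (blk 12, set 0) → L1-HIT  vc=[6]
10: 0x6c (blk 6, set 0) → VC-HIT  vc=[12]
11: 0xce (blk 12, set 0) → VC-HIT  vc=[6]
12: 0x69 (blk 6, set 0) → VC-HIT  vc=[12]
13: 0xc0 (blk 12, set 0) → VC-HIT  vc=[6]

VC = [6]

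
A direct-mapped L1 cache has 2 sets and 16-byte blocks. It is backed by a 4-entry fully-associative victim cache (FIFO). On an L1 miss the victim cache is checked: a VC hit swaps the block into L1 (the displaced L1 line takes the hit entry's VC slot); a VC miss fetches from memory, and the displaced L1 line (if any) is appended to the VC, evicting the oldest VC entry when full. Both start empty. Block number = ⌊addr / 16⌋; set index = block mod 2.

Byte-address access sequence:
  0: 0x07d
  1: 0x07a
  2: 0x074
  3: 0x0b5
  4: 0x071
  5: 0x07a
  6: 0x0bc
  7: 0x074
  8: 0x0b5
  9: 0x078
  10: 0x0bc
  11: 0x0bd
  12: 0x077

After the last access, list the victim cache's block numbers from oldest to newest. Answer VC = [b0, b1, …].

VC = [11]

#0 0x7d→b7/s1 MISS; vc=[]
#1 0x7a→b7/s1 L1-HIT; vc=[]
#2 0x74→b7/s1 L1-HIT; vc=[]
#3 0xb5→b11/s1 MISS; vc=[7]
#4 0x71→b7/s1 VC-HIT; vc=[11]
#5 0x7a→b7/s1 L1-HIT; vc=[11]
#6 0xbc→b11/s1 VC-HIT; vc=[7]
#7 0x74→b7/s1 VC-HIT; vc=[11]
#8 0xb5→b11/s1 VC-HIT; vc=[7]
#9 0x78→b7/s1 VC-HIT; vc=[11]
#10 0xbc→b11/s1 VC-HIT; vc=[7]
#11 0xbd→b11/s1 L1-HIT; vc=[7]
#12 0x77→b7/s1 VC-HIT; vc=[11]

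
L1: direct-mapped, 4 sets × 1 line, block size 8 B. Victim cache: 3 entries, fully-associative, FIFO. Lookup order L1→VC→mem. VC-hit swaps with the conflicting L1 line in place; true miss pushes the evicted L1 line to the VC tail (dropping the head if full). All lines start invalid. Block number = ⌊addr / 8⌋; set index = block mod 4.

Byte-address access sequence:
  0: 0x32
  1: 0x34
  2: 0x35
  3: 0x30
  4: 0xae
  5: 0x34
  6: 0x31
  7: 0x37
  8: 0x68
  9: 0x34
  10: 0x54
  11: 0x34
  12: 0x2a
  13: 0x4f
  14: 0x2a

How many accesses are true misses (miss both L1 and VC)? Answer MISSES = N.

MISSES = 6

0: 0x32 (blk 6, set 2) → MISS  vc=[]
1: 0x34 (blk 6, set 2) → L1-HIT  vc=[]
2: 0x35 (blk 6, set 2) → L1-HIT  vc=[]
3: 0x30 (blk 6, set 2) → L1-HIT  vc=[]
4: 0xae (blk 21, set 1) → MISS  vc=[]
5: 0x34 (blk 6, set 2) → L1-HIT  vc=[]
6: 0x31 (blk 6, set 2) → L1-HIT  vc=[]
7: 0x37 (blk 6, set 2) → L1-HIT  vc=[]
8: 0x68 (blk 13, set 1) → MISS  vc=[21]
9: 0x34 (blk 6, set 2) → L1-HIT  vc=[21]
10: 0x54 (blk 10, set 2) → MISS  vc=[21, 6]
11: 0x34 (blk 6, set 2) → VC-HIT  vc=[21, 10]
12: 0x2a (blk 5, set 1) → MISS  vc=[21, 10, 13]
13: 0x4f (blk 9, set 1) → MISS  vc=[10, 13, 5]
14: 0x2a (blk 5, set 1) → VC-HIT  vc=[10, 13, 9]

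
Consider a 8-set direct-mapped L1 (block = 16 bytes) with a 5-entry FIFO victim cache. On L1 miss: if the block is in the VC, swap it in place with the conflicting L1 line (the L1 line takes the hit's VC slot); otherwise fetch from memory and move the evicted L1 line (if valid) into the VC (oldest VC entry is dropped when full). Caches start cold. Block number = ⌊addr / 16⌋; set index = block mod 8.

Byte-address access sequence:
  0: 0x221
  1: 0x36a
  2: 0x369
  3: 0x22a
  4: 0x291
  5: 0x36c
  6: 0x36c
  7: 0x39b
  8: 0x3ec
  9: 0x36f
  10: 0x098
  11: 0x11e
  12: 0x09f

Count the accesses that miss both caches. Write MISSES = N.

  [0] addr=0x221 blk=34 s=2: MISS | VC []
  [1] addr=0x36a blk=54 s=6: MISS | VC []
  [2] addr=0x369 blk=54 s=6: L1-HIT | VC []
  [3] addr=0x22a blk=34 s=2: L1-HIT | VC []
  [4] addr=0x291 blk=41 s=1: MISS | VC []
  [5] addr=0x36c blk=54 s=6: L1-HIT | VC []
  [6] addr=0x36c blk=54 s=6: L1-HIT | VC []
  [7] addr=0x39b blk=57 s=1: MISS | VC [41]
  [8] addr=0x3ec blk=62 s=6: MISS | VC [41, 54]
  [9] addr=0x36f blk=54 s=6: VC-HIT | VC [41, 62]
  [10] addr=0x98 blk=9 s=1: MISS | VC [41, 62, 57]
  [11] addr=0x11e blk=17 s=1: MISS | VC [41, 62, 57, 9]
  [12] addr=0x9f blk=9 s=1: VC-HIT | VC [41, 62, 57, 17]

MISSES = 7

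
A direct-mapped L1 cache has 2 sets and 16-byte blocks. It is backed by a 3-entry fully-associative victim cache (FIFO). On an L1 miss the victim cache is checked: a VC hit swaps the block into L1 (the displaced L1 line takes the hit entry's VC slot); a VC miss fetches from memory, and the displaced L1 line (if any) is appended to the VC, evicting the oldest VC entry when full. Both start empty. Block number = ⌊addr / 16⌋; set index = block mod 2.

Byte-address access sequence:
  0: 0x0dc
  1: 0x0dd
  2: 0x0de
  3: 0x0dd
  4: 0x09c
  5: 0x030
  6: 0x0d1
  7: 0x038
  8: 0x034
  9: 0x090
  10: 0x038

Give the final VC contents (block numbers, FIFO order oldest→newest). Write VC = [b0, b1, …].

VC = [13, 9]

0: 0xdc (blk 13, set 1) → MISS  vc=[]
1: 0xdd (blk 13, set 1) → L1-HIT  vc=[]
2: 0xde (blk 13, set 1) → L1-HIT  vc=[]
3: 0xdd (blk 13, set 1) → L1-HIT  vc=[]
4: 0x9c (blk 9, set 1) → MISS  vc=[13]
5: 0x30 (blk 3, set 1) → MISS  vc=[13, 9]
6: 0xd1 (blk 13, set 1) → VC-HIT  vc=[3, 9]
7: 0x38 (blk 3, set 1) → VC-HIT  vc=[13, 9]
8: 0x34 (blk 3, set 1) → L1-HIT  vc=[13, 9]
9: 0x90 (blk 9, set 1) → VC-HIT  vc=[13, 3]
10: 0x38 (blk 3, set 1) → VC-HIT  vc=[13, 9]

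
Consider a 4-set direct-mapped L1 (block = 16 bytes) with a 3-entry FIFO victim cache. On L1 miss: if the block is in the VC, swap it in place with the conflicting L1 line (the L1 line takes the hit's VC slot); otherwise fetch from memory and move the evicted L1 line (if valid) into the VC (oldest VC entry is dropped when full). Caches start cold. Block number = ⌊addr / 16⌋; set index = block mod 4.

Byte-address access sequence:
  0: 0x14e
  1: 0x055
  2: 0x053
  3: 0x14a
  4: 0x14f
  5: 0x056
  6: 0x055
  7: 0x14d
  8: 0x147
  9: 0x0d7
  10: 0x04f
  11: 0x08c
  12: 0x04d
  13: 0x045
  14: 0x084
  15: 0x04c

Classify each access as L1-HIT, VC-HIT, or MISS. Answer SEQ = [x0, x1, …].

0: 0x14e (blk 20, set 0) → MISS  vc=[]
1: 0x55 (blk 5, set 1) → MISS  vc=[]
2: 0x53 (blk 5, set 1) → L1-HIT  vc=[]
3: 0x14a (blk 20, set 0) → L1-HIT  vc=[]
4: 0x14f (blk 20, set 0) → L1-HIT  vc=[]
5: 0x56 (blk 5, set 1) → L1-HIT  vc=[]
6: 0x55 (blk 5, set 1) → L1-HIT  vc=[]
7: 0x14d (blk 20, set 0) → L1-HIT  vc=[]
8: 0x147 (blk 20, set 0) → L1-HIT  vc=[]
9: 0xd7 (blk 13, set 1) → MISS  vc=[5]
10: 0x4f (blk 4, set 0) → MISS  vc=[5, 20]
11: 0x8c (blk 8, set 0) → MISS  vc=[5, 20, 4]
12: 0x4d (blk 4, set 0) → VC-HIT  vc=[5, 20, 8]
13: 0x45 (blk 4, set 0) → L1-HIT  vc=[5, 20, 8]
14: 0x84 (blk 8, set 0) → VC-HIT  vc=[5, 20, 4]
15: 0x4c (blk 4, set 0) → VC-HIT  vc=[5, 20, 8]

SEQ = [MISS, MISS, L1-HIT, L1-HIT, L1-HIT, L1-HIT, L1-HIT, L1-HIT, L1-HIT, MISS, MISS, MISS, VC-HIT, L1-HIT, VC-HIT, VC-HIT]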